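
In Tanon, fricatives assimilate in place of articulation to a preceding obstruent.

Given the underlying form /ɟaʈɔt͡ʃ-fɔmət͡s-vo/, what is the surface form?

[ɟaʈɔt͡ʃʃɔmət͡szo]

/f/ is a voiceless labiodental fricative. The preceding trigger /t͡ʃ/ is postalveolar, so /f/ must become postalveolar as well.
A voiceless postalveolar fricative is [ʃ], so the surface segment is [ʃ].
At the second juncture, /v/ likewise becomes [z] adjacent to /t͡s/.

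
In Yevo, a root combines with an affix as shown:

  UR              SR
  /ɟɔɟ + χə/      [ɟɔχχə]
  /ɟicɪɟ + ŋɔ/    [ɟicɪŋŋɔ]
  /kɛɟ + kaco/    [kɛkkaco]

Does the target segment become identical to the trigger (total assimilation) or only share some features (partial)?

Comparing underlying and surface forms, /ɟ/ → [χ] is the alternation; the neighbouring /χ/ is constant.
The output [χ] is identical to the trigger /χ/ — every feature (place, manner, voicing) has been copied — so this is total assimilation.
The remaining alternations confirm this: /ɟ/ → [ŋ] before /ŋ/; /ɟ/ → [k] before /k/ — in each case the output is a copy of the following consonant.

total assimilation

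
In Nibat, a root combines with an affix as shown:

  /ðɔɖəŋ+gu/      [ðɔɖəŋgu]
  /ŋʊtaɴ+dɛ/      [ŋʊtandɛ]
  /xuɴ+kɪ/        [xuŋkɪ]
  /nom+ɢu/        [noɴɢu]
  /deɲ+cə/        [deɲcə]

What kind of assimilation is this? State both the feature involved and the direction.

The segment that alternates is /ɴ/, which surfaces as [n] when adjacent to /d/.
/ɴ/ is uvular while /d/ is alveolar; the output [n] is alveolar, matching the trigger — so the feature that spreads is place.
Manner and voice are unchanged, so the assimilation is partial, not total.
Checking the remaining alternations: /ɴ/ → [ŋ] before /k/ (uvular → velar, matching velar); /m/ → [ɴ] before /ɢ/ (bilabial → uvular, matching uvular) — only place changes, and always toward the following segment.
No alternation appears in [ðɔɖəŋgu], [deɲcə]: there the adjacent consonants already agree in place (/ŋ/ and /g/ are both velar; /ɲ/ and /c/ are both palatal), so these forms are consistent with the same rule.
The trigger is the following segment, so the direction is regressive (anticipatory).

regressive place assimilation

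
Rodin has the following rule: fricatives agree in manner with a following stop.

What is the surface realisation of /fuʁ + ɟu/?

[fuɢɟu]

/ʁ/ is a voiced uvular fricative. The following trigger /ɟ/ is a stop, so /ʁ/ must become a stop as well.
The voiced uvular stop is [ɢ], so /ʁ/ → [ɢ].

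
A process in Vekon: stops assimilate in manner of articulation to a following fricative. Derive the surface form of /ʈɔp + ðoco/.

The rule targets /p/ (voiceless bilabial stop), which sits before the trigger /ð/ (fricative).
The voiceless bilabial fricative is [ɸ], so /p/ → [ɸ].

[ʈɔɸðoco]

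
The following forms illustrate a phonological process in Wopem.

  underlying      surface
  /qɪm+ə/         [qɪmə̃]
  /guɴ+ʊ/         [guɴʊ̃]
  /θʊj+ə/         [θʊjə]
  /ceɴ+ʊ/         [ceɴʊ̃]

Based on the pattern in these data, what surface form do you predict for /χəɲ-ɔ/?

The data show progressive nasality assimilation (vowel nasalisation): /ə/ → [ə̃] after /m/; /ʊ/ → [ʊ̃] after /ɴ/ — a vowel is nasalised by an immediately preceding nasal consonant.
No change occurs in [θʊjə] because the vowel at the boundary is adjacent to an oral consonant, not a nasal (/ə/ next to /j/).
The vowel /ɔ/ is adjacent to the preceding nasal /ɲ/, so it acquires [+nasal] and surfaces as [ɔ̃].

[χəɲɔ̃]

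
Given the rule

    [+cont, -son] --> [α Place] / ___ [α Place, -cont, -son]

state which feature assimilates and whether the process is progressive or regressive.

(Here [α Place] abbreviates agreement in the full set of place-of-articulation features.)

regressive place assimilation

The rule copies the place features (abbreviated [Place]) from the environment onto the target, so the assimilating feature is place.
Since the environment is written after the underscore, the trigger follows the target; the direction is regressive.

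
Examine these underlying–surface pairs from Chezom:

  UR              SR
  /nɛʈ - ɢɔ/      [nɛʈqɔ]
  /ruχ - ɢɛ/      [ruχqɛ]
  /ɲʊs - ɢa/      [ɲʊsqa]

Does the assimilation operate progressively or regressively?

progressive

The segment that alternates is /ɢ/, which surfaces as [q] when adjacent to /ʈ/.
/ɢ/ is voiced while /ʈ/ is voiceless; the output [q] is voiceless, matching the trigger — so the feature that spreads is voicing.
The other alternating forms pattern the same way: /ɢ/ → [q] after /χ/ (voiced → voiceless, matching voiceless); /ɢ/ → [q] after /s/ (voiced → voiceless, matching voiceless) — only voicing changes, and always toward the preceding segment.
Since the segment that changes follows the conditioning segment, the assimilation is progressive.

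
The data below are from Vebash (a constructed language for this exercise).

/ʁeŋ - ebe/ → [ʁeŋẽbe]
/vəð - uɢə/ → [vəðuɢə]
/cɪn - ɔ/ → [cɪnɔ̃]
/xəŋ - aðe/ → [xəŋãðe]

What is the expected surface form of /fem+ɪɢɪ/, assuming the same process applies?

[femɪ̃ɢɪ]

The data show progressive nasality assimilation (vowel nasalisation): /e/ → [ẽ] after /ŋ/; /ɔ/ → [ɔ̃] after /n/; /a/ → [ã] after /ŋ/ — a vowel is nasalised by an immediately preceding nasal consonant.
No change occurs in [vəðuɢə] because the vowel at the boundary is adjacent to an oral consonant, not a nasal (/u/ next to /ð/).
/ɪ/ sits next to the nasal /m/ and is therefore nasalised to [ɪ̃].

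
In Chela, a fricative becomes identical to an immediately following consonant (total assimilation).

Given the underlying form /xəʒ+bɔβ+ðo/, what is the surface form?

/ʒ/ is the segment targeted by the rule; it sits immediately before /b/, so it assimilates completely and surfaces as [b].
The same rule applies at the second boundary: /β/ → [ð] next to /ð/.

[xəbbɔððo]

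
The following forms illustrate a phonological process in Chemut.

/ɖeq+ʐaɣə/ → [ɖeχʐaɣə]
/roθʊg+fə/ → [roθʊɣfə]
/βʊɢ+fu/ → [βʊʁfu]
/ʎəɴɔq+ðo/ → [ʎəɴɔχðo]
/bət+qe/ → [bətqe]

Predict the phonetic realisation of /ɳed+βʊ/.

[ɳezβʊ]

The data show regressive manner assimilation: /q/ → [χ] before /ʐ/; /g/ → [ɣ] before /f/; /ɢ/ → [ʁ] before /f/; /q/ → [χ] before /ð/. In each pair only manner changes, matching the following consonant, while place and voice stay constant.
No alternation appears in [bətqe]: there the adjacent consonants already agree in manner (/t/ and /q/ are both stops), so this form is consistent with the same rule.
The rule targets /d/ (voiced alveolar stop), which sits before the trigger /β/ (fricative).
The voiced alveolar fricative is [z], so /d/ → [z].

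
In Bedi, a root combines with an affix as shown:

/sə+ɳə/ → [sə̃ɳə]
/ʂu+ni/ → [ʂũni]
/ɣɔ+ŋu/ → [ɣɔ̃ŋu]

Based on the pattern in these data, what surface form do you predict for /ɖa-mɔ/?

[ɖãmɔ]

The data show regressive nasality assimilation (vowel nasalisation): /ə/ → [ə̃] before /ɳ/; /u/ → [ũ] before /n/; /ɔ/ → [ɔ̃] before /ŋ/ — a vowel is nasalised by an immediately following nasal consonant.
The vowel /a/ is adjacent to the following nasal /m/, so it acquires [+nasal] and surfaces as [ã].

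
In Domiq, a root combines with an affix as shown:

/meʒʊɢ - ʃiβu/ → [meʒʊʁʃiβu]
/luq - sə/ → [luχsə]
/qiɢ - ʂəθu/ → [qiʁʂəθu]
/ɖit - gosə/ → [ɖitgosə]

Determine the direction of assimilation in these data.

The segment that alternates is /ɢ/, which surfaces as [ʁ] when adjacent to /ʃ/.
The change stop → fricative matches the manner of the following /ʃ/, identifying this as manner assimilation.
Checking the remaining alternations: /q/ → [χ] before /s/ (stop → fricative, matching a fricative); /ɢ/ → [ʁ] before /ʂ/ (stop → fricative, matching a fricative) — only manner changes, and always toward the following segment.
Nothing changes in [ɖitgosə]: there the adjacent consonants already agree in manner (/t/ and /g/ are both stops), so this form is consistent with the same rule.
The trigger is the following segment, so the direction is regressive (anticipatory).

regressive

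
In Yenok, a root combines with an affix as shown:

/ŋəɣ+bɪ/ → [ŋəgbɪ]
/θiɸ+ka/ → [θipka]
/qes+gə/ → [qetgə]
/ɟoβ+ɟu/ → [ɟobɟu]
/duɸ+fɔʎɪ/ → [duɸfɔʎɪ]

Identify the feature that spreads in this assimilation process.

Underlying /ɣ/ is realised as [g] next to /b/; /b/ itself does not change.
The change fricative → stop matches the manner of the following /b/, identifying this as manner assimilation.
Checking the remaining alternations: /ɸ/ → [p] before /k/ (fricative → stop, matching a stop); /s/ → [t] before /g/ (fricative → stop, matching a stop); /β/ → [b] before /ɟ/ (fricative → stop, matching a stop) — only manner changes, and always toward the following segment.
No alternation appears in [duɸfɔʎɪ]: there the adjacent consonants already agree in manner (/ɸ/ and /f/ are both fricatives), so this form is consistent with the same rule.

manner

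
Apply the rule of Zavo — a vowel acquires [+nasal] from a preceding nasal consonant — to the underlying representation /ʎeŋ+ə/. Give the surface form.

The vowel /ə/ is adjacent to the preceding nasal /ŋ/, so it acquires [+nasal] and surfaces as [ə̃].

[ʎeŋə̃]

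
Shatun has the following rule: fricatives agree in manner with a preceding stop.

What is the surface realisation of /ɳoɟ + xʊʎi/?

The rule targets /x/ (voiceless velar fricative), which sits after the trigger /ɟ/ (stop).
The voiceless velar stop is [k], so /x/ → [k].

[ɳoɟkʊʎi]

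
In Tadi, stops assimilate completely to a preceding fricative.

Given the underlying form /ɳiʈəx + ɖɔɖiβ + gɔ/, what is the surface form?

[ɳiʈəxxɔɖiββɔ]

/ɖ/ is the segment targeted by the rule; it sits immediately after /x/, so it assimilates completely and surfaces as [x].
The same rule applies at the second boundary: /g/ → [β] next to /β/.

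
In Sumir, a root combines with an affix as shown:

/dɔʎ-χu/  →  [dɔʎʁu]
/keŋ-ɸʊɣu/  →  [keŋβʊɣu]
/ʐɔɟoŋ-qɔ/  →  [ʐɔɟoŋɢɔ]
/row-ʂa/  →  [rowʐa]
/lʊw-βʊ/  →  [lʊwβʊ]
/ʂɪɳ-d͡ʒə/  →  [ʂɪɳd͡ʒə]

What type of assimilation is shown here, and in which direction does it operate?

Underlying /χ/ is realised as [ʁ] next to /ʎ/; /ʎ/ itself does not change.
The change voiceless → voiced matches the voicing of the preceding /ʎ/, identifying this as voicing assimilation.
Place and manner are unchanged, so the assimilation is partial, not total.
The same holds elsewhere in the data: /ɸ/ → [β] after /ŋ/ (voiceless → voiced, matching voiced); /q/ → [ɢ] after /ŋ/ (voiceless → voiced, matching voiced); /ʂ/ → [ʐ] after /w/ (voiceless → voiced, matching voiced) — only voicing changes, and always toward the preceding segment.
No alternation appears in [lʊwβʊ], [ʂɪɳd͡ʒə]: there the adjacent consonants already agree in voicing (/β/ and /w/ are both voiced; /d͡ʒ/ and /ɳ/ are both voiced), so these forms are consistent with the same rule.
The trigger is the preceding segment, so the direction is progressive (perseverative).

progressive voicing assimilation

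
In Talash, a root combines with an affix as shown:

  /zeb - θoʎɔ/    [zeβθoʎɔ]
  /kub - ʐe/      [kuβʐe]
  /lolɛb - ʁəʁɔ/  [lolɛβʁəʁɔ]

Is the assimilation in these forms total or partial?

Underlying /b/ is realised as [β] next to /θ/; /θ/ itself does not change.
/b/ is a stop while /θ/ is a fricative; the output [β] is a fricative, matching the trigger — so the feature that spreads is manner.
Place and voice are unchanged, so the assimilation is partial, not total.
The same holds elsewhere in the data: /b/ → [β] before /ʐ/ (stop → fricative, matching a fricative); /b/ → [β] before /ʁ/ (stop → fricative, matching a fricative) — only manner changes, and always toward the following segment.

partial assimilation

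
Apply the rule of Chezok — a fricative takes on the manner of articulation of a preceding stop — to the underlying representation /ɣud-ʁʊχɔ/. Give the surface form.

/ʁ/ is a voiced uvular fricative. The preceding trigger /d/ is a stop, so /ʁ/ must become a stop as well.
The voiced uvular stop is [ɢ], so /ʁ/ → [ɢ].

[ɣudɢʊχɔ]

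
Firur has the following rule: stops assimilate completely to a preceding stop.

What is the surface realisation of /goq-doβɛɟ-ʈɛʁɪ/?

/d/ is the segment targeted by the rule; it sits immediately after /q/, so it assimilates completely and surfaces as [q].
At the second juncture, /ʈ/ likewise becomes [ɟ] adjacent to /ɟ/.

[goqqoβɛɟɟɛʁɪ]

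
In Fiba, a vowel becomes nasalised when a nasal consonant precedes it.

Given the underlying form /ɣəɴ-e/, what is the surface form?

The vowel /e/ is adjacent to the preceding nasal /ɴ/, so it acquires [+nasal] and surfaces as [ẽ].

[ɣəɴẽ]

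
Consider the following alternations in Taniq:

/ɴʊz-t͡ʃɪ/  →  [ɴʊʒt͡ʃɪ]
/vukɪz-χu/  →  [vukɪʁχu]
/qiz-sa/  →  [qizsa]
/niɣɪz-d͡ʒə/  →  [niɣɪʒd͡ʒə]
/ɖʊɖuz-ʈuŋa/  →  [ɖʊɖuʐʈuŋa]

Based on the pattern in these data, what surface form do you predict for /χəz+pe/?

[χəβpe]

The data show regressive place assimilation: /z/ → [ʒ] before /t͡ʃ/; /z/ → [ʁ] before /χ/; /z/ → [ʒ] before /d͡ʒ/; /z/ → [ʐ] before /ʈ/. In each pair only place changes, matching the following consonant, while manner and voice stay constant.
Nothing changes in [qizsa]: there the adjacent consonants already agree in place (/z/ and /s/ are both alveolar), so this form is consistent with the same rule.
The rule targets /z/ (voiced alveolar fricative), which sits before the trigger /p/ (bilabial).
A voiced bilabial fricative is [β], so the surface segment is [β].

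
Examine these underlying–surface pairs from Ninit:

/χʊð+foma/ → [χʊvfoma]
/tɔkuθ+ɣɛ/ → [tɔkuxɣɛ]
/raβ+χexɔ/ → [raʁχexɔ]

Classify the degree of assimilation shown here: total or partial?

Comparing underlying and surface forms, /ð/ → [v] is the alternation; the neighbouring /f/ is constant.
/ð/ is dental while /f/ is labiodental; the output [v] is labiodental, matching the trigger — so the feature that spreads is place.
Manner and voice are unchanged, so the assimilation is partial, not total.
Checking the remaining alternations: /θ/ → [x] before /ɣ/ (dental → velar, matching velar); /β/ → [ʁ] before /χ/ (bilabial → uvular, matching uvular) — only place changes, and always toward the following segment.

partial assimilation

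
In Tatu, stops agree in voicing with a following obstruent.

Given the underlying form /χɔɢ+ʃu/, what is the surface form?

[χɔqʃu]

/ɢ/ is a voiced uvular stop. The following trigger /ʃ/ is voiceless, so /ɢ/ must become voiceless as well.
The voiceless uvular stop is [q], so /ɢ/ → [q].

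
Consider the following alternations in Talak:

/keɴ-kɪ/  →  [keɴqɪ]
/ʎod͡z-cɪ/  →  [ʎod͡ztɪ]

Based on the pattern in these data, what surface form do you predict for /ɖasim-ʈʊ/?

The data show progressive place assimilation: /k/ → [q] after /ɴ/; /c/ → [t] after /d͡z/. In each pair only place changes, matching the preceding consonant, while manner and voice stay constant.
/ʈ/ is a voiceless retroflex stop. The preceding trigger /m/ is bilabial, so /ʈ/ must become bilabial as well.
Changing only its place to bilabial gives [p] — the voiceless bilabial stop.

[ɖasimpʊ]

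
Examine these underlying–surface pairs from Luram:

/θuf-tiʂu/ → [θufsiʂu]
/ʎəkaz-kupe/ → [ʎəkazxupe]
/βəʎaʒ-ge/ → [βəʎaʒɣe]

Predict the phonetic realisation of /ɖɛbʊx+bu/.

The data show progressive manner assimilation: /t/ → [s] after /f/; /k/ → [x] after /z/; /g/ → [ɣ] after /ʒ/. In each pair only manner changes, matching the preceding consonant, while place and voice stay constant.
/b/ is a voiced bilabial stop. The preceding trigger /x/ is a fricative, so /b/ must become a fricative as well.
Changing only its manner to fricative gives [β] — the voiced bilabial fricative.

[ɖɛbʊxβu]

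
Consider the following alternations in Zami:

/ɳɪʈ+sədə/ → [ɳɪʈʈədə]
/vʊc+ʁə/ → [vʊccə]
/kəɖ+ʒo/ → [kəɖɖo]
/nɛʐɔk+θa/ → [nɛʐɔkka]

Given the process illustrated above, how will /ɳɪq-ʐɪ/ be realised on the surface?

The data show progressive total assimilation (/s/ → [ʈ] after /ʈ/; /ʁ/ → [c] after /c/; /ʒ/ → [ɖ] after /ɖ/; /θ/ → [k] after /k/): in every case the target segment becomes identical to its preceding neighbour, copying more than a single feature.
/ʐ/ is the segment targeted by the rule; it sits immediately after /q/, so it assimilates completely and surfaces as [q].

[ɳɪqqɪ]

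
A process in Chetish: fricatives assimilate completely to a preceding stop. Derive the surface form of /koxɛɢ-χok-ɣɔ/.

[koxɛɢɢokkɔ]

/χ/ is the segment targeted by the rule; it sits immediately after /ɢ/, so it assimilates completely and surfaces as [ɢ].
At the second juncture, /ɣ/ likewise becomes [k] adjacent to /k/.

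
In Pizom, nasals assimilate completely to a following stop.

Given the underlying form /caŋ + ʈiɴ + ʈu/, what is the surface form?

[caʈʈiʈʈu]

/ŋ/ is the segment targeted by the rule; it sits immediately before /ʈ/, so it assimilates completely and surfaces as [ʈ].
The same rule applies at the second boundary: /ɴ/ → [ʈ] next to /ʈ/.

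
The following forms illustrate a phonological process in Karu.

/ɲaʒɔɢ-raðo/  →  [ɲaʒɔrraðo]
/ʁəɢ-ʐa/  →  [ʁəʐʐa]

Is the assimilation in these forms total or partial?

The segment that alternates is /ɢ/, which surfaces as [r] when adjacent to /r/.
The output [r] is identical to the trigger /r/ — every feature (place, manner, voicing) has been copied — so this is total assimilation.
The other form behaves the same way: /ɢ/ → [ʐ] before /ʐ/ — in each case the output is a copy of the following consonant.

total assimilation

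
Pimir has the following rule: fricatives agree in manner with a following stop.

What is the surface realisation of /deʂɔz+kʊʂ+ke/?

The rule targets /z/ (voiced alveolar fricative), which sits before the trigger /k/ (stop).
Changing only its manner to stop gives [d] — the voiced alveolar stop.
At the second juncture, /ʂ/ likewise becomes [ʈ] adjacent to /k/.

[deʂɔdkʊʈke]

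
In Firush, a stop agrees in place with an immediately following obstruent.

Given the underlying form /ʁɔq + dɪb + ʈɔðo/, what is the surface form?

[ʁɔtdɪɖʈɔðo]

The rule targets /q/ (voiceless uvular stop), which sits before the trigger /d/ (alveolar).
Changing only its place to alveolar gives [t] — the voiceless alveolar stop.
At the second juncture, /b/ likewise becomes [ɖ] adjacent to /ʈ/.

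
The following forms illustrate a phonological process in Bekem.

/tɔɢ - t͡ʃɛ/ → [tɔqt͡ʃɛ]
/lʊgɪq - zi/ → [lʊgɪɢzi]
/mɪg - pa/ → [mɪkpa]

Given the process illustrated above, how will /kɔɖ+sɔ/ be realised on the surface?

The data show regressive voicing assimilation: /ɢ/ → [q] before /t͡ʃ/; /q/ → [ɢ] before /z/; /g/ → [k] before /p/. In each pair only voicing changes, matching the following consonant, while place and manner stay constant.
The rule targets /ɖ/ (voiced retroflex stop), which sits before the trigger /s/ (voiceless).
A voiceless retroflex stop is [ʈ], so the surface segment is [ʈ].

[kɔʈsɔ]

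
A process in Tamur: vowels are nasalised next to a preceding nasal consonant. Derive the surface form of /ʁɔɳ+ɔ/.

/ɔ/ sits next to the nasal /ɳ/ and is therefore nasalised to [ɔ̃].

[ʁɔɳɔ̃]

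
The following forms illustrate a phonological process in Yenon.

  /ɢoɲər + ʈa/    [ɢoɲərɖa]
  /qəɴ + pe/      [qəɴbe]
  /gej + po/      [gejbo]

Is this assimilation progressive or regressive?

progressive

Comparing underlying and surface forms, /ʈ/ → [ɖ] is the alternation; the neighbouring /r/ is constant.
The change voiceless → voiced matches the voicing of the preceding /r/, identifying this as voicing assimilation.
Checking the remaining alternations: /p/ → [b] after /ɴ/ (voiceless → voiced, matching voiced); /p/ → [b] after /j/ (voiceless → voiced, matching voiced) — only voicing changes, and always toward the preceding segment.
The trigger is the preceding segment, so the direction is progressive (perseverative).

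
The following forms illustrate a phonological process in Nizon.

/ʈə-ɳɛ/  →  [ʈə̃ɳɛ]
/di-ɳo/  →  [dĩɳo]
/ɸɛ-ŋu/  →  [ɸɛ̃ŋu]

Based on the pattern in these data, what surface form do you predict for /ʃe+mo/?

The data show regressive nasality assimilation (vowel nasalisation): /ə/ → [ə̃] before /ɳ/; /i/ → [ĩ] before /ɳ/; /ɛ/ → [ɛ̃] before /ŋ/ — a vowel is nasalised by an immediately following nasal consonant.
/e/ sits next to the nasal /m/ and is therefore nasalised to [ẽ].

[ʃẽmo]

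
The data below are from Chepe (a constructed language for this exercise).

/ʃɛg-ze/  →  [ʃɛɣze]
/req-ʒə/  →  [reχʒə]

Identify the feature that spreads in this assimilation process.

Underlying /g/ is realised as [ɣ] next to /z/; /z/ itself does not change.
/g/ is a stop while /z/ is a fricative; the output [ɣ] is a fricative, matching the trigger — so the feature that spreads is manner.
Checking the remaining alternation: /q/ → [χ] before /ʒ/ (stop → fricative, matching a fricative) — only manner changes, and always toward the following segment.

manner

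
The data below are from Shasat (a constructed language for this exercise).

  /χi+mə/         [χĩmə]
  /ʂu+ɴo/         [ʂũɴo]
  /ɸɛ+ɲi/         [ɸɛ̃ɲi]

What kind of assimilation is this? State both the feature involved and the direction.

The vowel /i/ surfaces as nasalised [ĩ] next to the following nasal /m/ — it has acquired the [+nasal] feature of its neighbour.
The other forms show the same pattern: /u/ → [ũ] before /ɴ/; /ɛ/ → [ɛ̃] before /ɲ/ — each time a vowel is nasalised next to a following nasal.
Because the conditioning nasal is to the right of the vowel that changes, the process is regressive (anticipatory).

regressive nasality assimilation (vowel nasalisation)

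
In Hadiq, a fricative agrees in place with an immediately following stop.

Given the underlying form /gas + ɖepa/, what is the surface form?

[gaʂɖepa]

/s/ is a voiceless alveolar fricative. The following trigger /ɖ/ is retroflex, so /s/ must become retroflex as well.
A voiceless retroflex fricative is [ʂ], so the surface segment is [ʂ].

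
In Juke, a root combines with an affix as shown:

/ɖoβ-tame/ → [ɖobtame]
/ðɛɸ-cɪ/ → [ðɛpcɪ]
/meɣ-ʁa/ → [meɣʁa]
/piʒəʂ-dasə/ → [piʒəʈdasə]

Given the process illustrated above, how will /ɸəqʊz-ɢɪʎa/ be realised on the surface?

[ɸəqʊdɢɪʎa]

The data show regressive manner assimilation: /β/ → [b] before /t/; /ɸ/ → [p] before /c/; /ʂ/ → [ʈ] before /d/. In each pair only manner changes, matching the following consonant, while place and voice stay constant.
Nothing changes in [meɣʁa]: there the adjacent consonants already agree in manner (/ɣ/ and /ʁ/ are both fricatives), so this form is consistent with the same rule.
/z/ is a voiced alveolar fricative. The following trigger /ɢ/ is a stop, so /z/ must become a stop as well.
The voiced alveolar stop is [d], so /z/ → [d].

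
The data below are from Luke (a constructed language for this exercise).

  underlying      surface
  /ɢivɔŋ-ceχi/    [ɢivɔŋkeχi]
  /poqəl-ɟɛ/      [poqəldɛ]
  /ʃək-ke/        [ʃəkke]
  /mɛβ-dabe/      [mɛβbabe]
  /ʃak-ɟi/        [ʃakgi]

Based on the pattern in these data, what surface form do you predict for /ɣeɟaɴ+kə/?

The data show progressive place assimilation: /c/ → [k] after /ŋ/; /ɟ/ → [d] after /l/; /d/ → [b] after /β/; /ɟ/ → [g] after /k/. In each pair only place changes, matching the preceding consonant, while manner and voice stay constant.
Nothing changes in [ʃəkke]: there the adjacent consonants already agree in place (/k/ and /k/ are both velar), so this form is consistent with the same rule.
The rule targets /k/ (voiceless velar stop), which sits after the trigger /ɴ/ (uvular).
A voiceless uvular stop is [q], so the surface segment is [q].

[ɣeɟaɴqə]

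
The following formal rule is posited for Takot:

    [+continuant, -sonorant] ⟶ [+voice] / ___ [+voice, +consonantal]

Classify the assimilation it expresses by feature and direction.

The target ([+continuant, -sonorant], fricatives) acquires [+voice] next to a voiced consonant ([+voice, +consonantal]) — it takes on the voicing of its neighbour, so the feature that spreads is voicing.
Since the environment is written after the underscore, the trigger follows the target; the direction is regressive.

regressive voicing assimilation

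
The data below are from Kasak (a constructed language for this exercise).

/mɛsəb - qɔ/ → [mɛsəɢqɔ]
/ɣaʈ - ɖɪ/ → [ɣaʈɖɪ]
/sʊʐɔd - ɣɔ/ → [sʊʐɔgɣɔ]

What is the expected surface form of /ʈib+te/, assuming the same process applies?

The data show regressive place assimilation: /b/ → [ɢ] before /q/; /d/ → [g] before /ɣ/. In each pair only place changes, matching the following consonant, while manner and voice stay constant.
No alternation appears in [ɣaʈɖɪ]: there the adjacent consonants already agree in place (/ʈ/ and /ɖ/ are both retroflex), so this form is consistent with the same rule.
/b/ is a voiced bilabial stop. The following trigger /t/ is alveolar, so /b/ must become alveolar as well.
Changing only its place to alveolar gives [d] — the voiced alveolar stop.

[ʈidte]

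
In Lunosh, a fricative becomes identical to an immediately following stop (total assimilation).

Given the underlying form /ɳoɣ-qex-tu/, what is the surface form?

[ɳoqqettu]

/ɣ/ is the segment targeted by the rule; it sits immediately before /q/, so it assimilates completely and surfaces as [q].
The same rule applies at the second boundary: /x/ → [t] next to /t/.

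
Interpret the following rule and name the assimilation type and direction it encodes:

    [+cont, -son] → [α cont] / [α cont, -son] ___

progressive manner assimilation

The rule copies [cont] (continuancy) from the environment onto the target fricatives; since [±cont] encodes the stop/fricative manner contrast, the assimilating dimension is manner.
Since the environment is written before the underscore, the trigger precedes the target; the direction is progressive.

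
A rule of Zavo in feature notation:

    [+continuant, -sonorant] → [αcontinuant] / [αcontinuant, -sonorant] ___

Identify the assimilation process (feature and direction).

The rule copies [continuant] (continuancy) from the environment onto the target fricatives; since [±continuant] encodes the stop/fricative manner contrast, the assimilating dimension is manner.
Since the environment is written before the underscore, the trigger precedes the target; the direction is progressive.

progressive manner assimilation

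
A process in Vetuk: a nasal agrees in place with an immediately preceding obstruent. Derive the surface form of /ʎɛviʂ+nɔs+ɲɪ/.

[ʎɛviʂɳɔsnɪ]

/n/ is a voiced alveolar nasal. The preceding trigger /ʂ/ is retroflex, so /n/ must become retroflex as well.
A voiced retroflex nasal is [ɳ], so the surface segment is [ɳ].
At the second juncture, /ɲ/ likewise becomes [n] adjacent to /s/.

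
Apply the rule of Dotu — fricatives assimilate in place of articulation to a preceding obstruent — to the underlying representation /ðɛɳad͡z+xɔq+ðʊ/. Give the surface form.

[ðɛɳad͡zsɔqʁʊ]

The rule targets /x/ (voiceless velar fricative), which sits after the trigger /d͡z/ (alveolar).
The voiceless alveolar fricative is [s], so /x/ → [s].
At the second juncture, /ð/ likewise becomes [ʁ] adjacent to /q/.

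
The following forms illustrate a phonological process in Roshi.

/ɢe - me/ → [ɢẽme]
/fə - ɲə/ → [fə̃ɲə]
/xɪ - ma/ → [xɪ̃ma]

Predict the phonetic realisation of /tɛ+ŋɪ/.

The data show regressive nasality assimilation (vowel nasalisation): /e/ → [ẽ] before /m/; /ə/ → [ə̃] before /ɲ/; /ɪ/ → [ɪ̃] before /m/ — a vowel is nasalised by an immediately following nasal consonant.
The vowel /ɛ/ is adjacent to the following nasal /ŋ/, so it acquires [+nasal] and surfaces as [ɛ̃].

[tɛ̃ŋɪ]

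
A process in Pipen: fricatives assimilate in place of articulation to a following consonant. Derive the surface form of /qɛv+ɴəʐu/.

[qɛʁɴəʐu]

/v/ is a voiced labiodental fricative. The following trigger /ɴ/ is uvular, so /v/ must become uvular as well.
A voiced uvular fricative is [ʁ], so the surface segment is [ʁ].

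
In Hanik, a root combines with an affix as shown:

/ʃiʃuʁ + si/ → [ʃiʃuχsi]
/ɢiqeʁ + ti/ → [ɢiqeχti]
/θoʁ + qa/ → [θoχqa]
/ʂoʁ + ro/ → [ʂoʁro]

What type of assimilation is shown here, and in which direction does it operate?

regressive voicing assimilation

Comparing underlying and surface forms, /ʁ/ → [χ] is the alternation; the neighbouring /s/ is constant.
/ʁ/ is voiced while /s/ is voiceless; the output [χ] is voiceless, matching the trigger — so the feature that spreads is voicing.
Place and manner are unchanged, so the assimilation is partial, not total.
The other alternating forms pattern the same way: /ʁ/ → [χ] before /t/ (voiced → voiceless, matching voiceless); /ʁ/ → [χ] before /q/ (voiced → voiceless, matching voiceless) — only voicing changes, and always toward the following segment.
Nothing changes in [ʂoʁro]: there the adjacent consonants already agree in voicing (/ʁ/ and /r/ are both voiced), so this form is consistent with the same rule.
The trigger is the following segment, so the direction is regressive (anticipatory).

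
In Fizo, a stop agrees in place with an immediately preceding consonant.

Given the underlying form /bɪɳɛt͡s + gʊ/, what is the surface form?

/g/ is a voiced velar stop. The preceding trigger /t͡s/ is alveolar, so /g/ must become alveolar as well.
The voiced alveolar stop is [d], so /g/ → [d].

[bɪɳɛt͡sdʊ]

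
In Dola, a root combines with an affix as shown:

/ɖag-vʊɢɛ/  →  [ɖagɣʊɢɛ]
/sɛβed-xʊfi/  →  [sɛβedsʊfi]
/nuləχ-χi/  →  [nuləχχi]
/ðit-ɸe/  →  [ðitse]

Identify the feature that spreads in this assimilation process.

Underlying /v/ is realised as [ɣ] next to /g/; /g/ itself does not change.
The change labiodental → velar matches the place of the preceding /g/, identifying this as place assimilation.
The same holds elsewhere in the data: /x/ → [s] after /d/ (velar → alveolar, matching alveolar); /ɸ/ → [s] after /t/ (bilabial → alveolar, matching alveolar) — only place changes, and always toward the preceding segment.
Nothing changes in [nuləχχi]: there the adjacent consonants already agree in place (/χ/ and /χ/ are both uvular), so this form is consistent with the same rule.

place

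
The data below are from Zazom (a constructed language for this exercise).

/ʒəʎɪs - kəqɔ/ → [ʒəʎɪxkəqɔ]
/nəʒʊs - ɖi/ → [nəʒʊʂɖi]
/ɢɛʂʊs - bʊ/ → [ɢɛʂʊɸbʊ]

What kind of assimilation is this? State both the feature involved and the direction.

Underlying /s/ is realised as [x] next to /k/; /k/ itself does not change.
The change alveolar → velar matches the place of the following /k/, identifying this as place assimilation.
Manner and voice are unchanged, so the assimilation is partial, not total.
Checking the remaining alternations: /s/ → [ʂ] before /ɖ/ (alveolar → retroflex, matching retroflex); /s/ → [ɸ] before /b/ (alveolar → bilabial, matching bilabial) — only place changes, and always toward the following segment.
Since the segment that changes precedes the conditioning segment, the assimilation is regressive.

regressive place assimilation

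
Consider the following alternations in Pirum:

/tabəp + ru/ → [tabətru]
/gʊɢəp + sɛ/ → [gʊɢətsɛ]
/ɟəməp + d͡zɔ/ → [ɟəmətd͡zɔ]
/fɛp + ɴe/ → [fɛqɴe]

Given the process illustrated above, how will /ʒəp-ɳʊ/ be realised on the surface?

[ʒəʈɳʊ]

The data show regressive place assimilation: /p/ → [t] before /r/; /p/ → [t] before /s/; /p/ → [t] before /d͡z/; /p/ → [q] before /ɴ/. In each pair only place changes, matching the following consonant, while manner and voice stay constant.
The rule targets /p/ (voiceless bilabial stop), which sits before the trigger /ɳ/ (retroflex).
A voiceless retroflex stop is [ʈ], so the surface segment is [ʈ].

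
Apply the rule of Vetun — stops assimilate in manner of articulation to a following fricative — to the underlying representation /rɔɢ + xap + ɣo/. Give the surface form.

The rule targets /ɢ/ (voiced uvular stop), which sits before the trigger /x/ (fricative).
The voiced uvular fricative is [ʁ], so /ɢ/ → [ʁ].
The same rule applies at the second boundary: /p/ → [ɸ] next to /ɣ/.

[rɔʁxaɸɣo]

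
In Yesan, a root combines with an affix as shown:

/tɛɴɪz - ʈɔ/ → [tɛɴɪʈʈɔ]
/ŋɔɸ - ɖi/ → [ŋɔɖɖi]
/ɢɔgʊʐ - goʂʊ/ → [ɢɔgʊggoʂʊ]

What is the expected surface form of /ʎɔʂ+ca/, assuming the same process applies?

[ʎɔcca]

The data show regressive total assimilation (/z/ → [ʈ] before /ʈ/; /ɸ/ → [ɖ] before /ɖ/; /ʐ/ → [g] before /g/): in every case the target segment becomes identical to its following neighbour, copying more than a single feature.
/ʂ/ is the segment targeted by the rule; it sits immediately before /c/, so it assimilates completely and surfaces as [c].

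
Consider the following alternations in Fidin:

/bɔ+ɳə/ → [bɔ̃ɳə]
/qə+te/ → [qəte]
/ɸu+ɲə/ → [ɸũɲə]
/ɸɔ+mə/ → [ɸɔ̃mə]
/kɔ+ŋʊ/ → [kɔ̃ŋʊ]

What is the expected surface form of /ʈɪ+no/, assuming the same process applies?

The data show regressive nasality assimilation (vowel nasalisation): /ɔ/ → [ɔ̃] before /ɳ/; /u/ → [ũ] before /ɲ/; /ɔ/ → [ɔ̃] before /m/; /ɔ/ → [ɔ̃] before /ŋ/ — a vowel is nasalised by an immediately following nasal consonant.
No change occurs in [qəte] because the vowel at the boundary is adjacent to an oral consonant, not a nasal (/ə/ next to /t/).
/ɪ/ sits next to the nasal /n/ and is therefore nasalised to [ɪ̃].

[ʈɪ̃no]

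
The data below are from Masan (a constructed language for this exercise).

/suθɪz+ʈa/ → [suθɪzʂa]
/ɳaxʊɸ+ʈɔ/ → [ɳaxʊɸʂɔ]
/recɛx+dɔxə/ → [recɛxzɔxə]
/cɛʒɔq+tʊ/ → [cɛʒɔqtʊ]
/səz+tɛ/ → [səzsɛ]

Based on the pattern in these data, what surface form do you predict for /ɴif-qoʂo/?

[ɴifχoʂo]

The data show progressive manner assimilation: /ʈ/ → [ʂ] after /z/; /ʈ/ → [ʂ] after /ɸ/; /d/ → [z] after /x/; /t/ → [s] after /z/. In each pair only manner changes, matching the preceding consonant, while place and voice stay constant.
Nothing changes in [cɛʒɔqtʊ]: there the adjacent consonants already agree in manner (/t/ and /q/ are both stops), so this form is consistent with the same rule.
/q/ is a voiceless uvular stop. The preceding trigger /f/ is a fricative, so /q/ must become a fricative as well.
Changing only its manner to fricative gives [χ] — the voiceless uvular fricative.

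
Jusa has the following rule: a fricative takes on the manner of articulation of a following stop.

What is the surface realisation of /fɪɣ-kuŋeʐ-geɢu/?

The rule targets /ɣ/ (voiced velar fricative), which sits before the trigger /k/ (stop).
A voiced velar stop is [g], so the surface segment is [g].
At the second juncture, /ʐ/ likewise becomes [ɖ] adjacent to /g/.

[fɪgkuŋeɖgeɢu]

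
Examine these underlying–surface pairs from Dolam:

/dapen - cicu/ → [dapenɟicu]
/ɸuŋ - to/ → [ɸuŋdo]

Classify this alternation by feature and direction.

Comparing underlying and surface forms, /c/ → [ɟ] is the alternation; the neighbouring /n/ is constant.
/c/ is voiceless while /n/ is voiced; the output [ɟ] is voiced, matching the trigger — so the feature that spreads is voicing.
Place and manner are unchanged, so the assimilation is partial, not total.
The same holds elsewhere in the data: /t/ → [d] after /ŋ/ (voiceless → voiced, matching voiced) — only voicing changes, and always toward the preceding segment.
The trigger is the preceding segment, so the direction is progressive (perseverative).

progressive voicing assimilation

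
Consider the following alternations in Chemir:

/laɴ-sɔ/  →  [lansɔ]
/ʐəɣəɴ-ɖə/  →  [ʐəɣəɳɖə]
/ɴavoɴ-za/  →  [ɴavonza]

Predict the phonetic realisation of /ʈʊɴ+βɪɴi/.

The data show regressive place assimilation: /ɴ/ → [n] before /s/; /ɴ/ → [ɳ] before /ɖ/; /ɴ/ → [n] before /z/. In each pair only place changes, matching the following consonant, while manner and voice stay constant.
/ɴ/ is a voiced uvular nasal. The following trigger /β/ is bilabial, so /ɴ/ must become bilabial as well.
A voiced bilabial nasal is [m], so the surface segment is [m].

[ʈʊmβɪɴi]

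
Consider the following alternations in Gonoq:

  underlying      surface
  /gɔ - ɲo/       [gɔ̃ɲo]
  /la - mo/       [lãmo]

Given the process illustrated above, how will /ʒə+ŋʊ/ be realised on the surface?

The data show regressive nasality assimilation (vowel nasalisation): /ɔ/ → [ɔ̃] before /ɲ/; /a/ → [ã] before /m/ — a vowel is nasalised by an immediately following nasal consonant.
The vowel /ə/ is adjacent to the following nasal /ŋ/, so it acquires [+nasal] and surfaces as [ə̃].

[ʒə̃ŋʊ]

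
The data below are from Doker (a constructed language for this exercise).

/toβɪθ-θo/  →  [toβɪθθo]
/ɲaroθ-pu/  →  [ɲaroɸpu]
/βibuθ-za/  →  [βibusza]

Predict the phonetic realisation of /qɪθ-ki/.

[qɪxki]

The data show regressive place assimilation: /θ/ → [ɸ] before /p/; /θ/ → [s] before /z/. In each pair only place changes, matching the following consonant, while manner and voice stay constant.
Nothing changes in [toβɪθθo]: there the adjacent consonants already agree in place (/θ/ and /θ/ are both dental), so this form is consistent with the same rule.
/θ/ is a voiceless dental fricative. The following trigger /k/ is velar, so /θ/ must become velar as well.
The voiceless velar fricative is [x], so /θ/ → [x].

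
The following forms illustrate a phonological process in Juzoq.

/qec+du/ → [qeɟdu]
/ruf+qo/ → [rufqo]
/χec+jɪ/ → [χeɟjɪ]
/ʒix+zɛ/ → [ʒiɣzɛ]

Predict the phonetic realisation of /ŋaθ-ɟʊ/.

[ŋaðɟʊ]

The data show regressive voicing assimilation: /c/ → [ɟ] before /d/; /c/ → [ɟ] before /j/; /x/ → [ɣ] before /z/. In each pair only voicing changes, matching the following consonant, while place and manner stay constant.
Nothing changes in [rufqo]: there the adjacent consonants already agree in voicing (/f/ and /q/ are both voiceless), so this form is consistent with the same rule.
The rule targets /θ/ (voiceless dental fricative), which sits before the trigger /ɟ/ (voiced).
A voiced dental fricative is [ð], so the surface segment is [ð].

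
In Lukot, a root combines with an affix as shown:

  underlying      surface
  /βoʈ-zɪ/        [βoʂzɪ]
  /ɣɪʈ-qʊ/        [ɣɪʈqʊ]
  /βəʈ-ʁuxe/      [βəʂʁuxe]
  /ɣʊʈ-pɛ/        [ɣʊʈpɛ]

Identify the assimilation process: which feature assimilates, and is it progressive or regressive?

Comparing underlying and surface forms, /ʈ/ → [ʂ] is the alternation; the neighbouring /z/ is constant.
/ʈ/ is a stop while /z/ is a fricative; the output [ʂ] is a fricative, matching the trigger — so the feature that spreads is manner.
Place and voice are unchanged, so the assimilation is partial, not total.
Checking the remaining alternation: /ʈ/ → [ʂ] before /ʁ/ (stop → fricative, matching a fricative) — only manner changes, and always toward the following segment.
Nothing changes in [ɣɪʈqʊ], [ɣʊʈpɛ]: there the adjacent consonants already agree in manner (/ʈ/ and /q/ are both stops; /ʈ/ and /p/ are both stops), so these forms are consistent with the same rule.
Since the segment that changes precedes the conditioning segment, the assimilation is regressive.

regressive manner assimilation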